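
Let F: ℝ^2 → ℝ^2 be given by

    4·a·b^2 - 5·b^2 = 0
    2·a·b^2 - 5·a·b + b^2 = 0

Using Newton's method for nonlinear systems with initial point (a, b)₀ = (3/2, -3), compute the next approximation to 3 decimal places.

At (3/2, -3): F = (9.000, 58.500).
Jacobian J = [[4·b^2, 8·a·b - 10·b], [2·b^2 - 5·b, 4·a·b - 5·a + 2·b]].
At the point, J = [[36.000, -6.000], [33.000, -31.500]] (det J = -936.000).
Solving J·Δ = −F gives Δ = (0.072, 1.933).
Then the next iterate is (a, b)₁ = (1.572, -1.067).

(1.572, -1.067)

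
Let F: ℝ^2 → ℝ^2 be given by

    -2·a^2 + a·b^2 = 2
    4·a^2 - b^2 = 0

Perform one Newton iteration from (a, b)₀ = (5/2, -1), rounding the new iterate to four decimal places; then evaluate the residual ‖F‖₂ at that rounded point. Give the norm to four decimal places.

6.3327

At (5/2, -1): F = (-12.0000, 24.0000).
Jacobian J = [[-4·a + b^2, 2·a·b], [8·a, -2·b]].
At the point, J = [[-9.0000, -5.0000], [20.0000, 2.0000]] (det J = 82.0000).
Solving J·Δ = −F gives Δ = (-1.1707, -0.2927).
Then the next iterate is (a, b)₁ = (1.3293, -1.2927).
Re-evaluating at (1.3293, -1.2927): F = (-3.312719, 5.397081), so ‖F‖₂ = 6.3327.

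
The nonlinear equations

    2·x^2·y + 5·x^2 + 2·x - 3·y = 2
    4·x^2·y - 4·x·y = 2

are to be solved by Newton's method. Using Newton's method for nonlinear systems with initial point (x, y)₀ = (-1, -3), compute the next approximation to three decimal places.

(-1.088, 0.647)

At (-1, -3): F = (4.000, -26.000).
Jacobian J = [[4·x·y + 10·x + 2, 2·x^2 - 3], [8·x·y - 4·y, 4·x^2 - 4·x]].
At the point, J = [[4.000, -1.000], [36.000, 8.000]] (det J = 68.000).
Solving J·Δ = −F gives Δ = (-0.088, 3.647).
Then the next iterate is (x, y)₁ = (-1.088, 0.647).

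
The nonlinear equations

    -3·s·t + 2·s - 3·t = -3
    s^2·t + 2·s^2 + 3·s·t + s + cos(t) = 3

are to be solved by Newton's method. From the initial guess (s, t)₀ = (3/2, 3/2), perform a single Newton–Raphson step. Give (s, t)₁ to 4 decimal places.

(0.8489, 1.0170)

At (3/2, 3/2): F = (-5.2500, 13.195737).
Jacobian J = [[-3·t + 2, -3·s - 3], [2·s·t + 4·s + 3·t + 1, s^2 + 3·s - sin(t)]].
At the point, J = [[-2.5000, -7.5000], [16.0000, 5.752505]] (det J = 105.618737).
Solving J·Δ = −F gives Δ = (-0.6511, -0.4830).
Then the next iterate is (s, t)₁ = (0.8489, 1.0170).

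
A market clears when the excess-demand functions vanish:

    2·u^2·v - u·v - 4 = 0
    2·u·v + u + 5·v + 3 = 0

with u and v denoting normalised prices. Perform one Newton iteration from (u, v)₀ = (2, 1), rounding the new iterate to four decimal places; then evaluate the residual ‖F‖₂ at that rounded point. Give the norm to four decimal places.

26.1786

At (2, 1): F = (2.0000, 14.0000).
Jacobian J = [[4·u·v - v, 2·u^2 - u], [2·v + 1, 2·u + 5]].
At the point, J = [[7.0000, 6.0000], [3.0000, 9.0000]] (det J = 45.0000).
Solving J·Δ = −F gives Δ = (1.4667, -2.0444).
Then the next iterate is (u, v)₁ = (3.4667, -1.0444).
Re-evaluating at (3.4667, -1.0444): F = (-25.482595, -5.996543), so ‖F‖₂ = 26.1786.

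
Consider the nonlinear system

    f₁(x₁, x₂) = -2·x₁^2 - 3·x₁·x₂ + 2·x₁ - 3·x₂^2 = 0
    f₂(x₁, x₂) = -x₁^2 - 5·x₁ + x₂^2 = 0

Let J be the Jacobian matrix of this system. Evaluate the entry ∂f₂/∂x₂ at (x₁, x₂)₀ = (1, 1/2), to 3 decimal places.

∂f₂/∂x₂ = 2·x₂.
At (1, 1/2) this is 1.000.

1.000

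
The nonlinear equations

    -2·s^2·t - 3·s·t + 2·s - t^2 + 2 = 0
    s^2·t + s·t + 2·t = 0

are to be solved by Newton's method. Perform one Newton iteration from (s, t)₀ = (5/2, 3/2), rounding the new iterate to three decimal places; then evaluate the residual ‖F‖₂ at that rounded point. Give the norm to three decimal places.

61.935

At (5/2, 3/2): F = (-25.250, 16.125).
Jacobian J = [[-4·s·t - 3·t + 2, -2·s^2 - 3·s - 2·t], [2·s·t + t, s^2 + s + 2]].
At the point, J = [[-17.500, -23.000], [9.000, 10.750]] (det J = 18.875).
Solving J·Δ = −F gives Δ = (-5.268, 2.911).
Then the next iterate is (s, t)₁ = (-2.768, 4.411).
Re-evaluating at (-2.768, 4.411): F = (-53.95659, 30.40866), so ‖F‖₂ = 61.935.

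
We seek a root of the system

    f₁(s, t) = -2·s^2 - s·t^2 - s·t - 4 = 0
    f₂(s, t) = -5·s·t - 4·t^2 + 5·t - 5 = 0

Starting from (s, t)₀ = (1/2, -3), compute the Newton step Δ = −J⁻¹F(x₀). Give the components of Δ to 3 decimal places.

(-0.311, 2.006)

At (1/2, -3): F = (-7.500, -48.500).
Jacobian J = [[-4·s - t^2 - t, -2·s·t - s], [-5·t, -5·s - 8·t + 5]].
At the point, J = [[-8.000, 2.500], [15.000, 26.500]] (det J = -249.500).
Solving J·Δ = −F gives Δ = (-0.311, 2.006).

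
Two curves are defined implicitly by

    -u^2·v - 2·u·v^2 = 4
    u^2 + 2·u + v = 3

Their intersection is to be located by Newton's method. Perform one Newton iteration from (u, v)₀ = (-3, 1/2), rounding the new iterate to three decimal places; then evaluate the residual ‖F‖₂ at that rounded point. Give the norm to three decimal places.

64.062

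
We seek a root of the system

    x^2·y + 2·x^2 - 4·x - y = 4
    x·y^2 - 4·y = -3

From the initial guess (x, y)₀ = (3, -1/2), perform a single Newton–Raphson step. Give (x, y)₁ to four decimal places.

(2.1351, 0.2905)

At (3, -1/2): F = (-2.0000, 5.7500).
Jacobian J = [[2·x·y + 4·x - 4, x^2 - 1], [y^2, 2·x·y - 4]].
At the point, J = [[5.0000, 8.0000], [0.2500, -7.0000]] (det J = -37.0000).
Solving J·Δ = −F gives Δ = (-0.8649, 0.7905).
Then the next iterate is (x, y)₁ = (2.1351, 0.2905).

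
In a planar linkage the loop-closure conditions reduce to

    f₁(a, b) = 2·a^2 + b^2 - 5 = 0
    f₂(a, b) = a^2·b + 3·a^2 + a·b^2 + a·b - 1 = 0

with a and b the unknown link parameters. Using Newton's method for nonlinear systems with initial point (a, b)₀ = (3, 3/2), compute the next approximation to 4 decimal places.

At (3, 3/2): F = (15.2500, 50.7500).
Jacobian J = [[4·a, 2·b], [2·a·b + 6·a + b^2 + b, a^2 + 2·a·b + a]].
At the point, J = [[12.0000, 3.0000], [30.7500, 21.0000]] (det J = 159.7500).
Solving J·Δ = −F gives Δ = (-1.0516, -0.8768).
Then the next iterate is (a, b)₁ = (1.9484, 0.6232).

(1.9484, 0.6232)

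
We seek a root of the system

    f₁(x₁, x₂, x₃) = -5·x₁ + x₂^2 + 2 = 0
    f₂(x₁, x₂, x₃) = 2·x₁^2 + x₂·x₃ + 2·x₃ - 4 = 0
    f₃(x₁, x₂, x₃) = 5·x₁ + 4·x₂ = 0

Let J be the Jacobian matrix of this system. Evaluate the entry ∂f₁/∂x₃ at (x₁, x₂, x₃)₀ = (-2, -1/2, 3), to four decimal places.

∂f₁/∂x₃ = 0.
At (-2, -1/2, 3) this is 0.0000.

0.0000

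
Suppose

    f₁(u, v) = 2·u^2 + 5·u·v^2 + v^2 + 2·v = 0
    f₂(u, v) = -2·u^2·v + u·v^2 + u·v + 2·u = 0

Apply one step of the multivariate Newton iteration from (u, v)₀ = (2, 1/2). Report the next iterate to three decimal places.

(-1.205, 1.877)

At (2, 1/2): F = (11.750, 1.500).
Jacobian J = [[4·u + 5·v^2, 10·u·v + 2·v + 2], [-4·u·v + v^2 + v + 2, -2·u^2 + 2·u·v + u]].
At the point, J = [[9.250, 13.000], [-1.250, -4.000]] (det J = -20.750).
Solving J·Δ = −F gives Δ = (-3.205, 1.377).
Then the next iterate is (u, v)₁ = (-1.205, 1.877).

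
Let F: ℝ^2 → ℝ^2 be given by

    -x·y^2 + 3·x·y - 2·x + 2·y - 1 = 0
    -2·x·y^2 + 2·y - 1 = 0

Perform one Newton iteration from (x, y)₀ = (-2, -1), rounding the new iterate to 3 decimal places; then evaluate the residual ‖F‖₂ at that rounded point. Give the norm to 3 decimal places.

9.056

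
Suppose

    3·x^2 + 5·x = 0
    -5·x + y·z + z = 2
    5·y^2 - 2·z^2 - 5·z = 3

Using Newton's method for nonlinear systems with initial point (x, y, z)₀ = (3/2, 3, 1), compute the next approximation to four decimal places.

(0.4821, 1.9434, 1.3668)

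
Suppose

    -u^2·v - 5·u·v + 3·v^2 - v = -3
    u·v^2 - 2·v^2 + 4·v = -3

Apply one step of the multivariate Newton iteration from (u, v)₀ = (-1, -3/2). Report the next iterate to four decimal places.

At (-1, -3/2): F = (5.2500, -9.7500).
Jacobian J = [[-2·u·v - 5·v, -u^2 - 5·u + 6·v - 1], [v^2, 2·u·v - 4·v + 4]].
At the point, J = [[4.5000, -6.0000], [2.2500, 13.0000]] (det J = 72.0000).
Solving J·Δ = −F gives Δ = (-0.1354, 0.7734).
Then the next iterate is (u, v)₁ = (-1.1354, -0.7266).

(-1.1354, -0.7266)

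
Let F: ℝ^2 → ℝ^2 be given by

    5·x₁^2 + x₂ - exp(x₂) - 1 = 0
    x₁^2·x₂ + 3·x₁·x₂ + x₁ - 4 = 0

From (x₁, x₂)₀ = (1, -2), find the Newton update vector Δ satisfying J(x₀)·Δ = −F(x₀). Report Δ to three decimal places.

(-0.355, 1.951)

At (1, -2): F = (1.86466, -11.000).
Jacobian J = [[10·x₁, -exp(x₂) + 1], [2·x₁·x₂ + 3·x₂ + 1, x₁^2 + 3·x₁]].
At the point, J = [[10.000, 0.86466], [-9.000, 4.000]] (det J = 47.78198).
Solving J·Δ = −F gives Δ = (-0.355, 1.951).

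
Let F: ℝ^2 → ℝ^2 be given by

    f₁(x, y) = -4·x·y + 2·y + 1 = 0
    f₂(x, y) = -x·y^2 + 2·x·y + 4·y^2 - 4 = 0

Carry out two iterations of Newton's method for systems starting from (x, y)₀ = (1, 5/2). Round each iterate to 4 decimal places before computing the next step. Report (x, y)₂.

(0.7822, 0.9552)

At (1, 5/2): F = (-4.0000, 19.7500).
Jacobian J = [[-4·y, -4·x + 2], [-y^2 + 2·y, -2·x·y + 2·x + 8·y]].
At the point, J = [[-10.0000, -2.0000], [-1.2500, 17.0000]] (det J = -172.5000).
Solving J·Δ = −F gives Δ = (-0.1652, -1.1739).
Then the next iterate is (x, y)₁ = (0.8348, 1.3261).
Round to (0.8348, 1.3261) and repeat: F = (-0.775913, 3.780191), J = [[-5.3044, -1.3392], [0.893659, 10.064343]].
Δ = (-0.0526, -0.3709), so (x, y)₂ = (0.7822, 0.9552).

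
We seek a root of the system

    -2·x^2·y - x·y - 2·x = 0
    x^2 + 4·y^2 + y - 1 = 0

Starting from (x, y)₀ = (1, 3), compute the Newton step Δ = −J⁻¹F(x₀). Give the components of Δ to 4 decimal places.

At (1, 3): F = (-11.0000, 39.0000).
Jacobian J = [[-4·x·y - y - 2, -2·x^2 - x], [2·x, 8·y + 1]].
At the point, J = [[-17.0000, -3.0000], [2.0000, 25.0000]] (det J = -419.0000).
Solving J·Δ = −F gives Δ = (-0.3771, -1.5298).

(-0.3771, -1.5298)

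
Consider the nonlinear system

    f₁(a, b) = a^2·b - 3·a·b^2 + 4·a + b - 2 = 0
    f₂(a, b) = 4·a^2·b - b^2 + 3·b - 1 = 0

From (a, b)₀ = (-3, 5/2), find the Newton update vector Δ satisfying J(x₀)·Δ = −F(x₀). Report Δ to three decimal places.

(1.170, -0.590)

At (-3, 5/2): F = (67.250, 90.250).
Jacobian J = [[2·a·b - 3·b^2 + 4, a^2 - 6·a·b + 1], [8·a·b, 4·a^2 - 2·b + 3]].
At the point, J = [[-29.750, 55.000], [-60.000, 34.000]] (det J = 2288.500).
Solving J·Δ = −F gives Δ = (1.170, -0.590).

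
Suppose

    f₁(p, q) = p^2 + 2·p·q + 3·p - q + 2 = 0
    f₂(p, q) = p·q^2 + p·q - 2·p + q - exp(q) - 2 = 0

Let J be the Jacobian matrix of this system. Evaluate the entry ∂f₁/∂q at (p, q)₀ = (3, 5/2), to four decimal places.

∂f₁/∂q = 2·p - 1.
At (3, 5/2) this is 5.0000.

5.0000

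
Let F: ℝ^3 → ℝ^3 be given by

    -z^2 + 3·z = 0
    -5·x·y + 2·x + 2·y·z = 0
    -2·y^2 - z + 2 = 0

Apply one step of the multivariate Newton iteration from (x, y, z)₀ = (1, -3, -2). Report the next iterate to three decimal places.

(0.479, -1.714, -0.571)

At (1, -3, -2): F = (-10.000, 29.000, -14.000).
Jacobian J = [[0, 0, -2·z + 3], [-5·y + 2, -5·x + 2·z, 2·y], [0, -4·y, -1]].
At the point, J = [[0.000, 0.000, 7.000], [17.000, -9.000, -6.000], [0.000, 12.000, -1.000]] (det J = 1428.000).
Solving J·Δ = −F gives Δ = (-0.521, 1.286, 1.429).
Then the next iterate is (x, y, z)₁ = (0.479, -1.714, -0.571).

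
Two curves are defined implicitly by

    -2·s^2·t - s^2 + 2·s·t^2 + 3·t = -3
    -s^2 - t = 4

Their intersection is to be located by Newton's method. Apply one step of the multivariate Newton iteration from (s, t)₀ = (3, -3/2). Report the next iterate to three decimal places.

At (3, -3/2): F = (30.000, -11.500).
Jacobian J = [[-4·s·t - 2·s + 2·t^2, -2·s^2 + 4·s·t + 3], [-2·s, -1]].
At the point, J = [[16.500, -33.000], [-6.000, -1.000]] (det J = -214.500).
Solving J·Δ = −F gives Δ = (-1.909, -0.045).
Then the next iterate is (s, t)₁ = (1.091, -1.545).

(1.091, -1.545)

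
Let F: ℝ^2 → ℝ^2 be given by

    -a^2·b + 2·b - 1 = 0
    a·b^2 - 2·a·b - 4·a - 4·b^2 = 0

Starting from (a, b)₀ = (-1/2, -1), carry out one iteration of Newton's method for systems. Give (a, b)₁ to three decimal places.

(-3.091, -0.909)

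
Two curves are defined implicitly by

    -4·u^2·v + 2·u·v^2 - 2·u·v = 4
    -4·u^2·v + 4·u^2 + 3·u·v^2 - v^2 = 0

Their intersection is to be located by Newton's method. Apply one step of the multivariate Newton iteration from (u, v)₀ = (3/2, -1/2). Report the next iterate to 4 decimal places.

(0.5333, -0.8000)

At (3/2, -1/2): F = (2.7500, 14.3750).
Jacobian J = [[-8·u·v + 2·v^2 - 2·v, -4·u^2 + 4·u·v - 2·u], [-8·u·v + 8·u + 3·v^2, -4·u^2 + 6·u·v - 2·v]].
At the point, J = [[7.5000, -15.0000], [18.7500, -12.5000]] (det J = 187.5000).
Solving J·Δ = −F gives Δ = (-0.9667, -0.3000).
Then the next iterate is (u, v)₁ = (0.5333, -0.8000).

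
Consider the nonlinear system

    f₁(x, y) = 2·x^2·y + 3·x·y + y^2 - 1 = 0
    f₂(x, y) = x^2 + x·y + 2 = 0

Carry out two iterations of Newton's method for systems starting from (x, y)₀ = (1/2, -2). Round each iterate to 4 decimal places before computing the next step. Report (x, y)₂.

(0.7255, -3.5119)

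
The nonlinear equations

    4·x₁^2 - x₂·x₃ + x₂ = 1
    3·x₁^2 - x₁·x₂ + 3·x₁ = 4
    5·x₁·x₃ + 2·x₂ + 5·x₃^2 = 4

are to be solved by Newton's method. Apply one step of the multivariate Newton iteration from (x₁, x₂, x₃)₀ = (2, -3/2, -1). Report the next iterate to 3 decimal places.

(1.565, 3.413, -10.913)

At (2, -3/2, -1): F = (12.000, 17.000, -12.000).
Jacobian J = [[8·x₁, -x₃ + 1, -x₂], [6·x₁ - x₂ + 3, -x₁, 0], [5·x₃, 2, 5·x₁ + 10·x₃]].
At the point, J = [[16.000, 2.000, 1.500], [16.500, -2.000, 0.000], [-5.000, 2.000, 0.000]] (det J = 34.500).
Solving J·Δ = −F gives Δ = (-0.435, 4.913, -9.913).
Then the next iterate is (x₁, x₂, x₃)₁ = (1.565, 3.413, -10.913).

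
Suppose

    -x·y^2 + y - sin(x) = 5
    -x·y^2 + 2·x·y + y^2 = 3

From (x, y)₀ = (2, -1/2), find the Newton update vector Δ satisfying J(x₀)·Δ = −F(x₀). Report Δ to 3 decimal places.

(4.103, 2.076)

At (2, -1/2): F = (-6.90930, -5.250).
Jacobian J = [[-y^2 - cos(x), -2·x·y + 1], [-y^2 + 2·y, -2·x·y + 2·x + 2·y]].
At the point, J = [[0.16615, 3.000], [-1.250, 5.000]] (det J = 4.58073).
Solving J·Δ = −F gives Δ = (4.103, 2.076).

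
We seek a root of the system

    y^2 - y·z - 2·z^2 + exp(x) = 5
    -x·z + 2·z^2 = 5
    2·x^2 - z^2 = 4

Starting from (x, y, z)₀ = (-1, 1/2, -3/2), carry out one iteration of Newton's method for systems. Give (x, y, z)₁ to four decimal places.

At (-1, 1/2, -3/2): F = (-8.132121, -2.0000, -4.2500).
Jacobian J = [[exp(x), 2·y - z, -y - 4·z], [-z, 0, -x + 4·z], [4·x, 0, -2·z]].
At the point, J = [[0.367879, 2.5000, 5.5000], [1.5000, 0.0000, -5.0000], [-4.0000, 0.0000, 3.0000]] (det J = 38.7500).
Solving J·Δ = −F gives Δ = (-1.7581, 5.5519, -0.9274).
Then the next iterate is (x, y, z)₁ = (-2.7581, 6.0519, -2.4274).

(-2.7581, 6.0519, -2.4274)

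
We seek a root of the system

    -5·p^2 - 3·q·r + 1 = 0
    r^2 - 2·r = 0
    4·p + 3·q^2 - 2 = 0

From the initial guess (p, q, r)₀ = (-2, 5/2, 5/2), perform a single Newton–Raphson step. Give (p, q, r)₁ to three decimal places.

At (-2, 5/2, 5/2): F = (-37.750, 1.250, 8.750).
Jacobian J = [[-10·p, -3·r, -3·q], [0, 0, 2·r - 2], [4, 6·q, 0]].
At the point, J = [[20.000, -7.500, -7.500], [0.000, 0.000, 3.000], [4.000, 15.000, 0.000]] (det J = -990.000).
Solving J·Δ = −F gives Δ = (1.375, -0.950, -0.417).
Then the next iterate is (p, q, r)₁ = (-0.625, 1.550, 2.083).

(-0.625, 1.550, 2.083)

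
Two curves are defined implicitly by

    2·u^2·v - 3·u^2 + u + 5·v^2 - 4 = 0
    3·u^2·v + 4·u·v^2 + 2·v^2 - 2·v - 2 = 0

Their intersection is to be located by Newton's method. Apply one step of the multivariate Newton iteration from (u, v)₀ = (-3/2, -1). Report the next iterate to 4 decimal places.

At (-3/2, -1): F = (-11.7500, -10.7500).
Jacobian J = [[4·u·v - 6·u + 1, 2·u^2 + 10·v], [6·u·v + 4·v^2, 3·u^2 + 8·u·v + 4·v - 2]].
At the point, J = [[16.0000, -5.5000], [13.0000, 12.7500]] (det J = 275.5000).
Solving J·Δ = −F gives Δ = (0.7584, 0.0699).
Then the next iterate is (u, v)₁ = (-0.7416, -0.9301).

(-0.7416, -0.9301)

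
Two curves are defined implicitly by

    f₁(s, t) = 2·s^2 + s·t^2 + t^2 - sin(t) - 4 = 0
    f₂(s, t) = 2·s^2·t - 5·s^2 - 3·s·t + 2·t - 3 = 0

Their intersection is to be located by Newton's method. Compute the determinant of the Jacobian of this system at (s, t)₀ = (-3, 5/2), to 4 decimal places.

J = [[4·s + t^2, 2·s·t + 2·t - cos(t)], [4·s·t - 10·s - 3·t, 2·s^2 - 3·s + 2]].
At the point, J = [[-5.7500, -9.198856], [-7.5000, 29.0000]].
det J = -235.7414.

-235.7414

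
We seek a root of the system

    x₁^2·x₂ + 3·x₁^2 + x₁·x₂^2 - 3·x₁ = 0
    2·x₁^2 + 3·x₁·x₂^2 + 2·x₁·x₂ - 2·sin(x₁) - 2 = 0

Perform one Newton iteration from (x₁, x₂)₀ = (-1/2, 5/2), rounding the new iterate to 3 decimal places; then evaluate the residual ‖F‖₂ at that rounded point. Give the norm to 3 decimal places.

3.321

At (-1/2, 5/2): F = (-0.250, -12.41615).
Jacobian J = [[2·x₁·x₂ + 6·x₁ + x₂^2 - 3, x₁^2 + 2·x₁·x₂], [4·x₁ + 3·x₂^2 + 2·x₂ - 2·cos(x₁), 6·x₁·x₂ + 2·x₁]].
At the point, J = [[-2.250, -2.250], [19.99483, -8.500]] (det J = 64.11338).
Solving J·Δ = −F gives Δ = (0.403, -0.514).
Then the next iterate is (x₁, x₂)₁ = (-0.097, 1.986).
Re-evaluating at (-0.097, 1.986): F = (-0.04467, -3.32053), so ‖F‖₂ = 3.321.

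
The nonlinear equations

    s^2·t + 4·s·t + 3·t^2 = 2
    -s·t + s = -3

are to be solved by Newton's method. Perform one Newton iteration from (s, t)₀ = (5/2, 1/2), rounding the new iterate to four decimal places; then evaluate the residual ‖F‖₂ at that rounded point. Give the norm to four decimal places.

4.2061

At (5/2, 1/2): F = (6.8750, 4.2500).
Jacobian J = [[2·s·t + 4·t, s^2 + 4·s + 6·t], [-t + 1, -s]].
At the point, J = [[4.5000, 19.2500], [0.5000, -2.5000]] (det J = -20.8750).
Solving J·Δ = −F gives Δ = (-4.7425, 0.7515).
Then the next iterate is (s, t)₁ = (-2.2425, 1.2515).
Re-evaluating at (-2.2425, 1.2515): F = (-2.233647, 3.563989), so ‖F‖₂ = 4.2061.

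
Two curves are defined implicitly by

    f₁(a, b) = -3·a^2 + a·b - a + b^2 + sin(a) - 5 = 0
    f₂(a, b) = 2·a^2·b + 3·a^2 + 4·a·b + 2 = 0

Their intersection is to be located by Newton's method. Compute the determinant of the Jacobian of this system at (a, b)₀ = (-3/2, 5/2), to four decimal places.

33.1439

J = [[-6·a + b + cos(a) - 1, a + 2·b], [4·a·b + 6·a + 4·b, 2·a^2 + 4·a]].
At the point, J = [[10.570737, 3.5000], [-14.0000, -1.5000]].
det J = 33.1439.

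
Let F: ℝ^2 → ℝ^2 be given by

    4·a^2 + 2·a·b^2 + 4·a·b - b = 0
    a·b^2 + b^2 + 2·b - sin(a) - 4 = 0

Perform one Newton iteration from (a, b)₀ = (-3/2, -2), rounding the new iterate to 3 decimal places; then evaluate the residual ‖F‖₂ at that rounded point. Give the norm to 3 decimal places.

At (-3/2, -2): F = (11.000, -9.00251).
Jacobian J = [[8·a + 2·b^2 + 4·b, 4·a·b + 4·a - 1], [b^2 - cos(a), 2·a·b + 2·b + 2]].
At the point, J = [[-12.000, 5.000], [3.92926, 4.000]] (det J = -67.64631).
Solving J·Δ = −F gives Δ = (1.316, 0.958).
Then the next iterate is (a, b)₁ = (-0.184, -1.042).
Re-evaluating at (-0.184, -1.042): F = (1.54477, -5.01505), so ‖F‖₂ = 5.248.

5.248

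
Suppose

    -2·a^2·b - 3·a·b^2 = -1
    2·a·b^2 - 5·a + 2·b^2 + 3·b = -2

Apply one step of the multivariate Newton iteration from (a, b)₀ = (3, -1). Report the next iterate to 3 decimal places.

(1.889, -1.359)

At (3, -1): F = (10.000, -8.000).
Jacobian J = [[-4·a·b - 3·b^2, -2·a^2 - 6·a·b], [2·b^2 - 5, 4·a·b + 4·b + 3]].
At the point, J = [[9.000, 0.000], [-3.000, -13.000]] (det J = -117.000).
Solving J·Δ = −F gives Δ = (-1.111, -0.359).
Then the next iterate is (a, b)₁ = (1.889, -1.359).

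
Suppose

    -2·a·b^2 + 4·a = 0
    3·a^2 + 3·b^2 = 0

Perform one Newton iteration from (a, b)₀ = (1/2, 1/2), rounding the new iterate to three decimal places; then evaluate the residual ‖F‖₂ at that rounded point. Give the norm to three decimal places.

0.750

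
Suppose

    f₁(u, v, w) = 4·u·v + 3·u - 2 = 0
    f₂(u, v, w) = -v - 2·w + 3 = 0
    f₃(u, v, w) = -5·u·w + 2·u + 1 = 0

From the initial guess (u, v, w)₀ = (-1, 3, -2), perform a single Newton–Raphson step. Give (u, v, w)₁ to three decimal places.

(-4.667, -15.000, 9.000)

At (-1, 3, -2): F = (-17.000, 4.000, -11.000).
Jacobian J = [[4·v + 3, 4·u, 0], [0, -1, -2], [-5·w + 2, 0, -5·u]].
At the point, J = [[15.000, -4.000, 0.000], [0.000, -1.000, -2.000], [12.000, 0.000, 5.000]] (det J = 21.000).
Solving J·Δ = −F gives Δ = (-3.667, -18.000, 11.000).
Then the next iterate is (u, v, w)₁ = (-4.667, -15.000, 9.000).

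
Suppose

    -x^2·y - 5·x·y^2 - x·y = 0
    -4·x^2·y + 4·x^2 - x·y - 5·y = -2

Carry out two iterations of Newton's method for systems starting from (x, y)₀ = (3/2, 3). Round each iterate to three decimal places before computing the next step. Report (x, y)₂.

At (3/2, 3): F = (-78.750, -35.500).
Jacobian J = [[-2·x·y - 5·y^2 - y, -x^2 - 10·x·y - x], [-8·x·y + 8·x - y, -4·x^2 - x - 5]].
At the point, J = [[-57.000, -48.750], [-27.000, -15.500]] (det J = -432.750).
Solving J·Δ = −F gives Δ = (-1.179, -0.237).
Then the next iterate is (x, y)₁ = (0.321, 2.763).
Round to (0.321, 2.763) and repeat: F = (-13.42447, -13.42857), J = [[-42.70769, -9.29327], [-7.29038, -5.73316]].
Δ = (0.270, -2.686), so (x, y)₂ = (0.591, 0.077).

(0.591, 0.077)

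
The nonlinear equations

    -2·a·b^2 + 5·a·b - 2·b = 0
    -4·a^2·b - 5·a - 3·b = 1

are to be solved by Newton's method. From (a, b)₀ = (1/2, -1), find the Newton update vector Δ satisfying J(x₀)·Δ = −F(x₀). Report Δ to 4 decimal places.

(-0.1557, 0.1639)

At (1/2, -1): F = (-1.5000, 0.5000).
Jacobian J = [[-2·b^2 + 5·b, -4·a·b + 5·a - 2], [-8·a·b - 5, -4·a^2 - 3]].
At the point, J = [[-7.0000, 2.5000], [-1.0000, -4.0000]] (det J = 30.5000).
Solving J·Δ = −F gives Δ = (-0.1557, 0.1639).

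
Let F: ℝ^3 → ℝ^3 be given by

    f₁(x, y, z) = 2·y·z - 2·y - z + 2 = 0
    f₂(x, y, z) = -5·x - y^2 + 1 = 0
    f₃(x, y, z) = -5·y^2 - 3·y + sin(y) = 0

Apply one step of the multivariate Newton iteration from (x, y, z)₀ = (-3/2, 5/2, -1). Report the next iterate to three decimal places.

(0.275, 1.175, -0.575)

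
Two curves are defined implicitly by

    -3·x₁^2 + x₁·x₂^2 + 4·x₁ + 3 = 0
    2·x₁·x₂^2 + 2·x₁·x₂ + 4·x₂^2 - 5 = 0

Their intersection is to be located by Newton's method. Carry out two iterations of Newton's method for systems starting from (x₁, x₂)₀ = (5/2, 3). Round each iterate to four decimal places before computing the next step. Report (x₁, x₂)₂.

At (5/2, 3): F = (16.7500, 91.0000).
Jacobian J = [[-6·x₁ + x₂^2 + 4, 2·x₁·x₂], [2·x₂^2 + 2·x₂, 4·x₁·x₂ + 2·x₁ + 8·x₂]].
At the point, J = [[-2.0000, 15.0000], [24.0000, 59.0000]] (det J = -478.0000).
Solving J·Δ = −F gives Δ = (-0.7882, -1.2218).
Then the next iterate is (x₁, x₂)₁ = (1.7118, 1.7782).
Round to (1.7118, 1.7782) and repeat: F = (6.469126, 24.561233), J = [[-3.108805, 6.087846], [9.880390, 29.824891]].
Δ = (0.2840, -0.9176), so (x₁, x₂)₂ = (1.9958, 0.8606).

(1.9958, 0.8606)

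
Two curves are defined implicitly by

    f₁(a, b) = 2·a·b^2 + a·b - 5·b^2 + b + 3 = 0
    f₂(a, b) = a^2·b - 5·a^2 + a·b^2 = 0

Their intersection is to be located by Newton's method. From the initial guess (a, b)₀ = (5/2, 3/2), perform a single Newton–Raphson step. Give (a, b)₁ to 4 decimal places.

(1.2466, 1.2916)

At (5/2, 3/2): F = (8.2500, -16.2500).
Jacobian J = [[2·b^2 + b, 4·a·b + a - 10·b + 1], [2·a·b - 10·a + b^2, a^2 + 2·a·b]].
At the point, J = [[6.0000, 3.5000], [-15.2500, 13.7500]] (det J = 135.8750).
Solving J·Δ = −F gives Δ = (-1.2534, -0.2084).
Then the next iterate is (a, b)₁ = (1.2466, 1.2916).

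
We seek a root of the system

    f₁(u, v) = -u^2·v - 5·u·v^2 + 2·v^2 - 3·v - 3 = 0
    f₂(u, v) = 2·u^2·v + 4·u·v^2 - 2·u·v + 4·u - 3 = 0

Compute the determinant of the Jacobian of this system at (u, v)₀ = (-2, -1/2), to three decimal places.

125.000

J = [[-2·u·v - 5·v^2, -u^2 - 10·u·v + 4·v - 3], [4·u·v + 4·v^2 - 2·v + 4, 2·u^2 + 8·u·v - 2·u]].
At the point, J = [[-3.250, -19.000], [10.000, 20.000]].
det J = 125.000.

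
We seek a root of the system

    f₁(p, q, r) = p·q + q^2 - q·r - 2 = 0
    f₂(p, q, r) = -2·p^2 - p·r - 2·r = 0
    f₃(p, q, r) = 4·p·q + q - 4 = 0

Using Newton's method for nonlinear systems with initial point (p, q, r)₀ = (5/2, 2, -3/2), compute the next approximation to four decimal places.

(-10.7500, 10.0000, 22.2500)

At (5/2, 2, -3/2): F = (10.0000, -5.7500, 18.0000).
Jacobian J = [[q, p + 2·q - r, -q], [-4·p - r, 0, -p - 2], [4·q, 4·p + 1, 0]].
At the point, J = [[2.0000, 8.0000, -2.0000], [-8.5000, 0.0000, -4.5000], [8.0000, 11.0000, 0.0000]] (det J = -2.0000).
Solving J·Δ = −F gives Δ = (-13.2500, 8.0000, 23.7500).
Then the next iterate is (p, q, r)₁ = (-10.7500, 10.0000, 22.2500).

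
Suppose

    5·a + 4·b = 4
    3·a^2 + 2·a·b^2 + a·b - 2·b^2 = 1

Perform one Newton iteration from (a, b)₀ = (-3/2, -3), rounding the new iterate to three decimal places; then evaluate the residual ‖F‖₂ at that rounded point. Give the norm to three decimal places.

At (-3/2, -3): F = (-23.500, -34.750).
Jacobian J = [[5, 4], [6·a + 2·b^2 + b, 4·a·b + a - 4·b]].
At the point, J = [[5.000, 4.000], [6.000, 28.500]] (det J = 118.500).
Solving J·Δ = −F gives Δ = (4.479, 0.276).
Then the next iterate is (a, b)₁ = (2.979, -2.724).
Re-evaluating at (2.979, -2.724): F = (-0.001, 46.87758), so ‖F‖₂ = 46.878.

46.878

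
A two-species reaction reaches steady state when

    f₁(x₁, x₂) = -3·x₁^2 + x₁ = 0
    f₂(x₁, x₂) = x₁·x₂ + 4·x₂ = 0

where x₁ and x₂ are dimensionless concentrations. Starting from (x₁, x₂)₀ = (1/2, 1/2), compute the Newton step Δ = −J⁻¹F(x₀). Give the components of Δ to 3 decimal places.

(-0.125, -0.486)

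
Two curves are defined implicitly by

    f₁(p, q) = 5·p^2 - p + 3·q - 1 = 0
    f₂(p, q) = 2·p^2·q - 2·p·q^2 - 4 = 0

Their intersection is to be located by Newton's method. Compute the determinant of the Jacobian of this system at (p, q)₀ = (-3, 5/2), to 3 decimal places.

-1360.500

J = [[10·p - 1, 3], [4·p·q - 2·q^2, 2·p^2 - 4·p·q]].
At the point, J = [[-31.000, 3.000], [-42.500, 48.000]].
det J = -1360.500.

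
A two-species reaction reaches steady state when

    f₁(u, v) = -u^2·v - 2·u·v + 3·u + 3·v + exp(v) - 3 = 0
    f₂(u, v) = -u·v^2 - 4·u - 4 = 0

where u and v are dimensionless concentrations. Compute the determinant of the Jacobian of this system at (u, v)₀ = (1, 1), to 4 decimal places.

J = [[-2·u·v - 2·v + 3, -u^2 - 2·u + exp(v) + 3], [-v^2 - 4, -2·u·v]].
At the point, J = [[-1.0000, 2.718282], [-5.0000, -2.0000]].
det J = 15.5914.

15.5914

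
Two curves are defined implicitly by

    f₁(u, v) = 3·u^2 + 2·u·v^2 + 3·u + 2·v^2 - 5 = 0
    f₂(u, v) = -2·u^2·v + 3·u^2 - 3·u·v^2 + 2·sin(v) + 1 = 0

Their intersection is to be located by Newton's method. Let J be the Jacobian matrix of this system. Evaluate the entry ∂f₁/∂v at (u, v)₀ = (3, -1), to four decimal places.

∂f₁/∂v = 4·u·v + 4·v.
At (3, -1) this is -16.0000.

-16.0000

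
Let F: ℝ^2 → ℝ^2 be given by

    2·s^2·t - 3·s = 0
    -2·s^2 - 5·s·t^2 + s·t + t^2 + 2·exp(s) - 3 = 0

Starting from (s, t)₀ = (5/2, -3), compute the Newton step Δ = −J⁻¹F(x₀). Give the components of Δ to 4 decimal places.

At (5/2, -3): F = (-45.0000, -102.135012).
Jacobian J = [[4·s·t - 3, 2·s^2], [-4·s - 5·t^2 + t + 2·exp(s), -10·s·t + s + 2·t]].
At the point, J = [[-33.0000, 12.5000], [-33.635012, 71.5000]] (det J = -1939.062349).
Solving J·Δ = −F gives Δ = (-1.0009, 0.9576).

(-1.0009, 0.9576)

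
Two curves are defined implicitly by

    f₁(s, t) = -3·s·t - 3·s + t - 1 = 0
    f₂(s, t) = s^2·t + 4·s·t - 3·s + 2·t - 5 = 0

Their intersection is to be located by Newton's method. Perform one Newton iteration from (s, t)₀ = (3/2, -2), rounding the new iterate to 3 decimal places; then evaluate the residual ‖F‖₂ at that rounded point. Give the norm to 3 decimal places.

22.349

At (3/2, -2): F = (1.500, -30.000).
Jacobian J = [[-3·t - 3, -3·s + 1], [2·s·t + 4·t - 3, s^2 + 4·s + 2]].
At the point, J = [[3.000, -3.500], [-17.000, 10.250]] (det J = -28.750).
Solving J·Δ = −F gives Δ = (-3.117, -2.243).
Then the next iterate is (s, t)₁ = (-1.617, -4.243).
Re-evaluating at (-1.617, -4.243): F = (-20.97479, 7.71460), so ‖F‖₂ = 22.349.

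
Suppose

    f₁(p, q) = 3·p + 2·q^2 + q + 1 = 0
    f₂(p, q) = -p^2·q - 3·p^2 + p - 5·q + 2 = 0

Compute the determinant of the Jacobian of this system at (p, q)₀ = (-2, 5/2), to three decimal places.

J = [[3, 4·q + 1], [-2·p·q - 6·p + 1, -p^2 - 5]].
At the point, J = [[3.000, 11.000], [23.000, -9.000]].
det J = -280.000.

-280.000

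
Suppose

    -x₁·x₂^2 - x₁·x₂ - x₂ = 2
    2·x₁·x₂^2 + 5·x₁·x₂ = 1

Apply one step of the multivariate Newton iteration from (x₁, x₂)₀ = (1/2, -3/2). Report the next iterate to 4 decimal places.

At (1/2, -3/2): F = (-0.8750, -2.5000).
Jacobian J = [[-x₂^2 - x₂, -2·x₁·x₂ - x₁ - 1], [2·x₂^2 + 5·x₂, 4·x₁·x₂ + 5·x₁]].
At the point, J = [[-0.7500, 0.0000], [-3.0000, -0.5000]] (det J = 0.3750).
Solving J·Δ = −F gives Δ = (-1.1667, 2.0000).
Then the next iterate is (x₁, x₂)₁ = (-0.6667, 0.5000).

(-0.6667, 0.5000)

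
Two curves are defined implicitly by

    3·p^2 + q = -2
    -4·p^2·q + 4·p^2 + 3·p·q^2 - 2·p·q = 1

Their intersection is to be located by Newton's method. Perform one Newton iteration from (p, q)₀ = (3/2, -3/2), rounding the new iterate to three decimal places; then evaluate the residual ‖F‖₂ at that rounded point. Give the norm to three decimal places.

9.217

At (3/2, -3/2): F = (7.250, 36.125).
Jacobian J = [[6·p, 1], [-8·p·q + 8·p + 3·q^2 - 2·q, -4·p^2 + 6·p·q - 2·p]].
At the point, J = [[9.000, 1.000], [39.750, -25.500]] (det J = -269.250).
Solving J·Δ = −F gives Δ = (-0.821, 0.137).
Then the next iterate is (p, q)₁ = (0.679, -1.363).
Re-evaluating at (0.679, -1.363): F = (2.02012, 8.99299), so ‖F‖₂ = 9.217.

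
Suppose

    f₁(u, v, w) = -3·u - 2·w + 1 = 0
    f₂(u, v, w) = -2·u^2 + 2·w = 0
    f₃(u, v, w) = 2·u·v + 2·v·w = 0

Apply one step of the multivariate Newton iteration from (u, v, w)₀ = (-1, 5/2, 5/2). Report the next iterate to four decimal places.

At (-1, 5/2, 5/2): F = (-1.0000, 3.0000, 7.5000).
Jacobian J = [[-3, 0, -2], [-4·u, 0, 2], [2·v, 2·u + 2·w, 2·v]].
At the point, J = [[-3.0000, 0.0000, -2.0000], [4.0000, 0.0000, 2.0000], [5.0000, 3.0000, 5.0000]] (det J = -6.0000).
Solving J·Δ = −F gives Δ = (-2.0000, -3.3333, 2.5000).
Then the next iterate is (u, v, w)₁ = (-3.0000, -0.8333, 5.0000).

(-3.0000, -0.8333, 5.0000)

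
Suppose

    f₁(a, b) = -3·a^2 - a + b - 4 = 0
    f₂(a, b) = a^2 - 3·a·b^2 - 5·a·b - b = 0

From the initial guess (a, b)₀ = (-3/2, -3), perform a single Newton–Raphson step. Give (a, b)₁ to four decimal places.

(0.0294, -2.9849)

At (-3/2, -3): F = (-12.2500, 23.2500).
Jacobian J = [[-6·a - 1, 1], [2·a - 3·b^2 - 5·b, -6·a·b - 5·a - 1]].
At the point, J = [[8.0000, 1.0000], [-15.0000, -20.5000]] (det J = -149.0000).
Solving J·Δ = −F gives Δ = (1.5294, 0.0151).
Then the next iterate is (a, b)₁ = (0.0294, -2.9849).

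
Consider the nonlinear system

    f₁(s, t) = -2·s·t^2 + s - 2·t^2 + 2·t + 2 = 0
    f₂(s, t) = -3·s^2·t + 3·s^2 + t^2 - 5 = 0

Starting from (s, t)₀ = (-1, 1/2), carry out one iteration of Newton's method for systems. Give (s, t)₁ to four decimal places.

(-1.5000, -0.3750)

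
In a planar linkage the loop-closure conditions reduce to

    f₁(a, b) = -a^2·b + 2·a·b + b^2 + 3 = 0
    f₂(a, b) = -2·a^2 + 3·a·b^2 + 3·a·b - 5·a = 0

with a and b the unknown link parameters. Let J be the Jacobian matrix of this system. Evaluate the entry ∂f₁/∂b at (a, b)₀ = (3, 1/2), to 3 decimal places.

∂f₁/∂b = -a^2 + 2·a + 2·b.
At (3, 1/2) this is -2.000.

-2.000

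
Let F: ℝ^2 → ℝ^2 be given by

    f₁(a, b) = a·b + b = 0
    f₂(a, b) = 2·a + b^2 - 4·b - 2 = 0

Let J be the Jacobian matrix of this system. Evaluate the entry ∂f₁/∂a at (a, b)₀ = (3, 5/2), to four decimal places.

2.5000

∂f₁/∂a = b.
At (3, 5/2) this is 2.5000.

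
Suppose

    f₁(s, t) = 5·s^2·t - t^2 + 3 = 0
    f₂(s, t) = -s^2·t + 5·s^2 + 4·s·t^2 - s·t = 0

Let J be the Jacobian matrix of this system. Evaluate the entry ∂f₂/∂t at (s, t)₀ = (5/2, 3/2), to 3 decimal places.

∂f₂/∂t = -s^2 + 8·s·t - s.
At (5/2, 3/2) this is 21.250.

21.250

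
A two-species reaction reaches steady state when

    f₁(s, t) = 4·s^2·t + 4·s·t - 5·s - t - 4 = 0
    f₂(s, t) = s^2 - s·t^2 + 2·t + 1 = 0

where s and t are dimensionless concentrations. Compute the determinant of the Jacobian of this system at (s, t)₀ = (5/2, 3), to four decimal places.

J = [[8·s·t + 4·t - 5, 4·s^2 + 4·s - 1], [2·s - t^2, -2·s·t + 2]].
At the point, J = [[67.0000, 34.0000], [-4.0000, -13.0000]].
det J = -735.0000.

-735.0000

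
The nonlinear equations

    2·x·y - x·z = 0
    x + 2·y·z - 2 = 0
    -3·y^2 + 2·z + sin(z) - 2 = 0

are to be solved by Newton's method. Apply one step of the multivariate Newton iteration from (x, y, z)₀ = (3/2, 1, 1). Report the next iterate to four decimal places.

(1.0524, 0.5907, 0.8831)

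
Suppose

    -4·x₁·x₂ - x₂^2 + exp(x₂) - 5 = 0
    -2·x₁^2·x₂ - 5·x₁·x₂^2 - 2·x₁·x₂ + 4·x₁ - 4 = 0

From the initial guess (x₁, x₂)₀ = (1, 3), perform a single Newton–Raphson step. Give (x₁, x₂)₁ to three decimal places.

At (1, 3): F = (-5.91446, -57.000).
Jacobian J = [[-4·x₂, -4·x₁ - 2·x₂ + exp(x₂)], [-4·x₁·x₂ - 5·x₂^2 - 2·x₂ + 4, -2·x₁^2 - 10·x₁·x₂ - 2·x₁]].
At the point, J = [[-12.000, 10.08554], [-59.000, -34.000]] (det J = 1003.04668).
Solving J·Δ = −F gives Δ = (-0.774, -0.334).
Then the next iterate is (x₁, x₂)₁ = (0.226, 2.666).

(0.226, 2.666)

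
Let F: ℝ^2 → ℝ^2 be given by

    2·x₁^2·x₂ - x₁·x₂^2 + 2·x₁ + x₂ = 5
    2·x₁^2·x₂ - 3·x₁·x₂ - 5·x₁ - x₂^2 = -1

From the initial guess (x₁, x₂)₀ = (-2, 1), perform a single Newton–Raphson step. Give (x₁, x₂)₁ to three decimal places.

At (-2, 1): F = (2.000, 24.000).
Jacobian J = [[4·x₁·x₂ - x₂^2 + 2, 2·x₁^2 - 2·x₁·x₂ + 1], [4·x₁·x₂ - 3·x₂ - 5, 2·x₁^2 - 3·x₁ - 2·x₂]].
At the point, J = [[-7.000, 13.000], [-16.000, 12.000]] (det J = 124.000).
Solving J·Δ = −F gives Δ = (2.323, 1.097).
Then the next iterate is (x₁, x₂)₁ = (0.323, 2.097).

(0.323, 2.097)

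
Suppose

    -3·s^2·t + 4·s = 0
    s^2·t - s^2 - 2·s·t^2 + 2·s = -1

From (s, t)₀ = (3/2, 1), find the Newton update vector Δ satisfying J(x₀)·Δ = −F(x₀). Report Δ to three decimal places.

At (3/2, 1): F = (-0.750, 1.000).
Jacobian J = [[-6·s·t + 4, -3·s^2], [2·s·t - 2·s - 2·t^2 + 2, s^2 - 4·s·t]].
At the point, J = [[-5.000, -6.750], [0.000, -3.750]] (det J = 18.750).
Solving J·Δ = −F gives Δ = (-0.510, 0.267).

(-0.510, 0.267)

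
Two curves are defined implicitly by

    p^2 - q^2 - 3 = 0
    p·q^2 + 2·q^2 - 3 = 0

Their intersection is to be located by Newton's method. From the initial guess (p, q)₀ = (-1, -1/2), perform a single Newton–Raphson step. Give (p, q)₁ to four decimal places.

(-3.8571, -3.9643)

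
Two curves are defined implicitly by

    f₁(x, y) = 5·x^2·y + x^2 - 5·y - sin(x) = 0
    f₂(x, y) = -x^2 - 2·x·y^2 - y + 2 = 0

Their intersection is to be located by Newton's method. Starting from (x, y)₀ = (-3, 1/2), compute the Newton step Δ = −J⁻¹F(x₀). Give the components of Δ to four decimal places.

(1.2051, -0.1257)

At (-3, 1/2): F = (29.141120, -6.0000).
Jacobian J = [[10·x·y + 2·x - cos(x), 5·x^2 - 5], [-2·x - 2·y^2, -4·x·y - 1]].
At the point, J = [[-20.010008, 40.0000], [5.5000, 5.0000]] (det J = -320.050038).
Solving J·Δ = −F gives Δ = (1.2051, -0.1257).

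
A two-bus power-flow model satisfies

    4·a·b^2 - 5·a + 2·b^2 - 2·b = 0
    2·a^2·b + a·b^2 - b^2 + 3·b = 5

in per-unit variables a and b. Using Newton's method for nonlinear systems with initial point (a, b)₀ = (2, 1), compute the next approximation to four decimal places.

(1.1314, 1.0629)

At (2, 1): F = (-2.0000, 7.0000).
Jacobian J = [[4·b^2 - 5, 8·a·b + 4·b - 2], [4·a·b + b^2, 2·a^2 + 2·a·b - 2·b + 3]].
At the point, J = [[-1.0000, 18.0000], [9.0000, 13.0000]] (det J = -175.0000).
Solving J·Δ = −F gives Δ = (-0.8686, 0.0629).
Then the next iterate is (a, b)₁ = (1.1314, 1.0629).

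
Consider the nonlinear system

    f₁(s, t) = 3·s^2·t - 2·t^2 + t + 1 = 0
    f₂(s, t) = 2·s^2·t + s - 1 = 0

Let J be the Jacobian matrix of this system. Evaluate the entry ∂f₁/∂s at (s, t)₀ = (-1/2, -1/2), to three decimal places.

1.500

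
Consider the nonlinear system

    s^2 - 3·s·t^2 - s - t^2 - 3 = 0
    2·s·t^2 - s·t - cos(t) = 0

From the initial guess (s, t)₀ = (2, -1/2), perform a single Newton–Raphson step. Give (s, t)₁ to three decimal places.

At (2, -1/2): F = (-2.750, 1.12242).
Jacobian J = [[2·s - 3·t^2 - 1, -6·s·t - 2·t], [2·t^2 - t, 4·s·t - s + sin(t)]].
At the point, J = [[2.250, 7.000], [1.000, -6.47943]] (det J = -21.57871).
Solving J·Δ = −F gives Δ = (0.462, 0.244).
Then the next iterate is (s, t)₁ = (2.462, -0.256).

(2.462, -0.256)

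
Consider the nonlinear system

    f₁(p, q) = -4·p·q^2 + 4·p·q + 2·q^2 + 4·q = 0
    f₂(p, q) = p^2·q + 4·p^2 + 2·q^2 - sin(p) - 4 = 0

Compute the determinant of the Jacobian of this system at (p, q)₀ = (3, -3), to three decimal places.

J = [[-4·q^2 + 4·q, -8·p·q + 4·p + 4·q + 4], [2·p·q + 8·p - cos(p), p^2 + 4·q]].
At the point, J = [[-48.000, 76.000], [6.98999, -3.000]].
det J = -387.239.

-387.239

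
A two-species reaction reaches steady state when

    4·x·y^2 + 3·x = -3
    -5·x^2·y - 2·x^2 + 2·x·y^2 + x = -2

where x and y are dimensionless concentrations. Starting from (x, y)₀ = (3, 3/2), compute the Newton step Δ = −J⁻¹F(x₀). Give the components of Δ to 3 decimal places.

(-0.888, -0.787)

At (3, 3/2): F = (39.000, -67.000).
Jacobian J = [[4·y^2 + 3, 8·x·y], [-10·x·y - 4·x + 2·y^2 + 1, -5·x^2 + 4·x·y]].
At the point, J = [[12.000, 36.000], [-51.500, -27.000]] (det J = 1530.000).
Solving J·Δ = −F gives Δ = (-0.888, -0.787).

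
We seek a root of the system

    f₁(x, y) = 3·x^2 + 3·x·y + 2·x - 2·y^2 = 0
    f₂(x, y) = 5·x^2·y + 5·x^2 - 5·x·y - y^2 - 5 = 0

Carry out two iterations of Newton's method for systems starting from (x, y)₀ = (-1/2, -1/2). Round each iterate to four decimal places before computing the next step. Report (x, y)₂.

(-0.7675, -0.1662)

At (-1/2, -1/2): F = (0.0000, -5.8750).
Jacobian J = [[6·x + 3·y + 2, 3·x - 4·y], [10·x·y + 10·x - 5·y, 5·x^2 - 5·x - 2·y]].
At the point, J = [[-2.5000, 0.5000], [0.0000, 4.7500]] (det J = -11.8750).
Solving J·Δ = −F gives Δ = (0.2474, 1.2368).
Then the next iterate is (x, y)₁ = (-0.2526, 0.7368).
Round to (-0.2526, 0.7368) and repeat: F = (-1.957875, -4.058198), J = [[2.6948, -3.7050], [-8.071157, 0.108434]].
Δ = (-0.5149, -0.9030), so (x, y)₂ = (-0.7675, -0.1662).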